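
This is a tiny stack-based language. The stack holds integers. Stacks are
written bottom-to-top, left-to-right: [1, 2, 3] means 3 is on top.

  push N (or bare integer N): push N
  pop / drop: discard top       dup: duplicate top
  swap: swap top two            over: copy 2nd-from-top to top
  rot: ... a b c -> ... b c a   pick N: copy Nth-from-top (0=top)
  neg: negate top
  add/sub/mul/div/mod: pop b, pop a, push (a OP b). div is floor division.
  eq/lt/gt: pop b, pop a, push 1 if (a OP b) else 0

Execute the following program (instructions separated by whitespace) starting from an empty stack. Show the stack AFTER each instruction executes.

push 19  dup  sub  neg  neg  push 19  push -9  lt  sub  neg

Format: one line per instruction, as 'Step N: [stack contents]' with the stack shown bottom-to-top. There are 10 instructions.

Step 1: [19]
Step 2: [19, 19]
Step 3: [0]
Step 4: [0]
Step 5: [0]
Step 6: [0, 19]
Step 7: [0, 19, -9]
Step 8: [0, 0]
Step 9: [0]
Step 10: [0]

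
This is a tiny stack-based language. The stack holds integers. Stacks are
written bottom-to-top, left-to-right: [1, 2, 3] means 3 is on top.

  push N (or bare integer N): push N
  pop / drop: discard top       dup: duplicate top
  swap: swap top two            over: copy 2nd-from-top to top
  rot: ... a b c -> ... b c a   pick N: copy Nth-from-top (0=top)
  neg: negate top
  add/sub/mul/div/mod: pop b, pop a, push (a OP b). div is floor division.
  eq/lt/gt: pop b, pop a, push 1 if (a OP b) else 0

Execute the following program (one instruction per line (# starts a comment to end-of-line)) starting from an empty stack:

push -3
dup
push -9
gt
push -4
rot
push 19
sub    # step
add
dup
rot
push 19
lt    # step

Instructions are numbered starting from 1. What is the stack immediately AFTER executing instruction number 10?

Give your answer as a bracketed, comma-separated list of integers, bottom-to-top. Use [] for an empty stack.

Answer: [1, -26, -26]

Derivation:
Step 1 ('push -3'): [-3]
Step 2 ('dup'): [-3, -3]
Step 3 ('push -9'): [-3, -3, -9]
Step 4 ('gt'): [-3, 1]
Step 5 ('push -4'): [-3, 1, -4]
Step 6 ('rot'): [1, -4, -3]
Step 7 ('push 19'): [1, -4, -3, 19]
Step 8 ('sub'): [1, -4, -22]
Step 9 ('add'): [1, -26]
Step 10 ('dup'): [1, -26, -26]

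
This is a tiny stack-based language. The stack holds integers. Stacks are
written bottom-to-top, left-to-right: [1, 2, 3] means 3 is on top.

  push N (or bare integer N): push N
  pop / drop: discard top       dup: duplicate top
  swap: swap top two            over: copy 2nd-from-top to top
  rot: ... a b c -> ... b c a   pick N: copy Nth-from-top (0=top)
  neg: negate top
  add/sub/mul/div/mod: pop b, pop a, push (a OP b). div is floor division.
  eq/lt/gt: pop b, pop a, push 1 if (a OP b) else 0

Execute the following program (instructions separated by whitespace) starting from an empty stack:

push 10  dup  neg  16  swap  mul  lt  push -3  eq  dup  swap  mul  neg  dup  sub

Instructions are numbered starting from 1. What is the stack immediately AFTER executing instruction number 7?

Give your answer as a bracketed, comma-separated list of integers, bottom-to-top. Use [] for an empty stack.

Answer: [0]

Derivation:
Step 1 ('push 10'): [10]
Step 2 ('dup'): [10, 10]
Step 3 ('neg'): [10, -10]
Step 4 ('16'): [10, -10, 16]
Step 5 ('swap'): [10, 16, -10]
Step 6 ('mul'): [10, -160]
Step 7 ('lt'): [0]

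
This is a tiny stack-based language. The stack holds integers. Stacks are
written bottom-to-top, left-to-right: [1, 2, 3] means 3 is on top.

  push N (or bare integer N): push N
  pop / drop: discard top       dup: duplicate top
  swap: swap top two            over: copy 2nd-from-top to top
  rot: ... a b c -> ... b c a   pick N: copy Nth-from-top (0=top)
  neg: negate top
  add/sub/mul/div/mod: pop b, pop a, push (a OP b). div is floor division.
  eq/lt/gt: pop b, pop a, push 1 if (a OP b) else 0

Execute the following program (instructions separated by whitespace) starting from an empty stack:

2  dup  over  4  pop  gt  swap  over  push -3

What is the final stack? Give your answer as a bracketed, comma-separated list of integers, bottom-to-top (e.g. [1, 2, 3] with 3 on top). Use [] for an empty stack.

Answer: [0, 2, 0, -3]

Derivation:
After 'push 2': [2]
After 'dup': [2, 2]
After 'over': [2, 2, 2]
After 'push 4': [2, 2, 2, 4]
After 'pop': [2, 2, 2]
After 'gt': [2, 0]
After 'swap': [0, 2]
After 'over': [0, 2, 0]
After 'push -3': [0, 2, 0, -3]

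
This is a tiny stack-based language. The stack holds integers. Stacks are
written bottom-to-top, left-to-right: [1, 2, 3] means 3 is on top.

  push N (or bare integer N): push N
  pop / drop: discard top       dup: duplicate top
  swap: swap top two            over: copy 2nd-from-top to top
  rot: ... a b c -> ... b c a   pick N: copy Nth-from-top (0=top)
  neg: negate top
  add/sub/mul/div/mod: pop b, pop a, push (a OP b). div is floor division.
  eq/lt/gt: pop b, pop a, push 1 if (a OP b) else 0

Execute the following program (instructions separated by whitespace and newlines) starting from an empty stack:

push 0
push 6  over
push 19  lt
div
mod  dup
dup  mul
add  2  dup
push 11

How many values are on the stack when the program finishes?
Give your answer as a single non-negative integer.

Answer: 4

Derivation:
After 'push 0': stack = [0] (depth 1)
After 'push 6': stack = [0, 6] (depth 2)
After 'over': stack = [0, 6, 0] (depth 3)
After 'push 19': stack = [0, 6, 0, 19] (depth 4)
After 'lt': stack = [0, 6, 1] (depth 3)
After 'div': stack = [0, 6] (depth 2)
After 'mod': stack = [0] (depth 1)
After 'dup': stack = [0, 0] (depth 2)
After 'dup': stack = [0, 0, 0] (depth 3)
After 'mul': stack = [0, 0] (depth 2)
After 'add': stack = [0] (depth 1)
After 'push 2': stack = [0, 2] (depth 2)
After 'dup': stack = [0, 2, 2] (depth 3)
After 'push 11': stack = [0, 2, 2, 11] (depth 4)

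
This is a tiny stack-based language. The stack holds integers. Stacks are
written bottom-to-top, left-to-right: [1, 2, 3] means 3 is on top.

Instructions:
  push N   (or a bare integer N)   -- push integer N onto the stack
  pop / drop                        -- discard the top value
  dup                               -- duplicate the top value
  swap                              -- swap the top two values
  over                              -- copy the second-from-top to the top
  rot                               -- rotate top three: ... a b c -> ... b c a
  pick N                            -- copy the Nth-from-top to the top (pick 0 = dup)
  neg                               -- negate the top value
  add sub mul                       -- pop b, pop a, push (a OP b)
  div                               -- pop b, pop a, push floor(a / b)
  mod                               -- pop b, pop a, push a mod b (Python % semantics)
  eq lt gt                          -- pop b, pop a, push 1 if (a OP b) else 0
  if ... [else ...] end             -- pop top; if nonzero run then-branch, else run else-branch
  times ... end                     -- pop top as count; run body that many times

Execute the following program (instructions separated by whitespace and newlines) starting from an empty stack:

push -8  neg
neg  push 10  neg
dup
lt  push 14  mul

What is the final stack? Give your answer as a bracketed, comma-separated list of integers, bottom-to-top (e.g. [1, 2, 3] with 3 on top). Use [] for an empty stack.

Answer: [-8, 0]

Derivation:
After 'push -8': [-8]
After 'neg': [8]
After 'neg': [-8]
After 'push 10': [-8, 10]
After 'neg': [-8, -10]
After 'dup': [-8, -10, -10]
After 'lt': [-8, 0]
After 'push 14': [-8, 0, 14]
After 'mul': [-8, 0]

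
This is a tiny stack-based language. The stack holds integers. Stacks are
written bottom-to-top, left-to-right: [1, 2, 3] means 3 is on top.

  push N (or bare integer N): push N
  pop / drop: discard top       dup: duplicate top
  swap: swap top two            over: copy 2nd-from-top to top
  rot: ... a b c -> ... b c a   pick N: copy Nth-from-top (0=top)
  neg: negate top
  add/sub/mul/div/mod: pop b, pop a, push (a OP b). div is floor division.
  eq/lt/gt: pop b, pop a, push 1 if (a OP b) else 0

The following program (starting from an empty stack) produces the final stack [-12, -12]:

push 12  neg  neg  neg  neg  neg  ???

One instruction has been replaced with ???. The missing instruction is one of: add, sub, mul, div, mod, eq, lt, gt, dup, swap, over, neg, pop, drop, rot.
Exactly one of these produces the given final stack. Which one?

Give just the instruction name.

Stack before ???: [-12]
Stack after ???:  [-12, -12]
The instruction that transforms [-12] -> [-12, -12] is: dup

Answer: dup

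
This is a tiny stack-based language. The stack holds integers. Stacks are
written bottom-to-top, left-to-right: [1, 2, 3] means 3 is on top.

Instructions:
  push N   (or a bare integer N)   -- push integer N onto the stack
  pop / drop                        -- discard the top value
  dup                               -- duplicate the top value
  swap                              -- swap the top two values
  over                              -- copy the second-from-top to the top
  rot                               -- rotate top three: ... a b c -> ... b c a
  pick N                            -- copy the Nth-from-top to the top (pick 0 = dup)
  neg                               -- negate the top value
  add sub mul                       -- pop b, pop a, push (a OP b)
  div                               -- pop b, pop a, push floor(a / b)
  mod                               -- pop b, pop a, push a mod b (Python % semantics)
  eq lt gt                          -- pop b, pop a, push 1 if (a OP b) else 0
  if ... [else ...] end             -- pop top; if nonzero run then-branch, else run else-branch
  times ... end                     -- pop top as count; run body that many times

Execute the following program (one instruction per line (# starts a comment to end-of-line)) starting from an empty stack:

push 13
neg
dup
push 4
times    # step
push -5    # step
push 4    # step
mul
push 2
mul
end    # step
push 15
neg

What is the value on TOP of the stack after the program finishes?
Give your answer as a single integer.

After 'push 13': [13]
After 'neg': [-13]
After 'dup': [-13, -13]
After 'push 4': [-13, -13, 4]
After 'times': [-13, -13]
After 'push -5': [-13, -13, -5]
After 'push 4': [-13, -13, -5, 4]
After 'mul': [-13, -13, -20]
After 'push 2': [-13, -13, -20, 2]
After 'mul': [-13, -13, -40]
  ...
After 'mul': [-13, -13, -40, -40, -20]
After 'push 2': [-13, -13, -40, -40, -20, 2]
After 'mul': [-13, -13, -40, -40, -40]
After 'push -5': [-13, -13, -40, -40, -40, -5]
After 'push 4': [-13, -13, -40, -40, -40, -5, 4]
After 'mul': [-13, -13, -40, -40, -40, -20]
After 'push 2': [-13, -13, -40, -40, -40, -20, 2]
After 'mul': [-13, -13, -40, -40, -40, -40]
After 'push 15': [-13, -13, -40, -40, -40, -40, 15]
After 'neg': [-13, -13, -40, -40, -40, -40, -15]

Answer: -15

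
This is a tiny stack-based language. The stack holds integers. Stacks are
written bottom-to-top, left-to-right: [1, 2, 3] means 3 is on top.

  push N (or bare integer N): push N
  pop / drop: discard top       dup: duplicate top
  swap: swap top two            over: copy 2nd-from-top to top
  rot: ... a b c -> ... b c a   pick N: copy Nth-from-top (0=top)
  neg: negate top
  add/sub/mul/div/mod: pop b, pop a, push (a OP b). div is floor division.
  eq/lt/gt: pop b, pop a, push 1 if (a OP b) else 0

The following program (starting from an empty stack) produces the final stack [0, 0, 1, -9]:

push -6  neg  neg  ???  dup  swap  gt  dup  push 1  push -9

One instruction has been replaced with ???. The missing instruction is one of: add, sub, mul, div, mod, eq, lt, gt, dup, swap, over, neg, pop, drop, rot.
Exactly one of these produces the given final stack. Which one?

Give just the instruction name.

Answer: neg

Derivation:
Stack before ???: [-6]
Stack after ???:  [6]
The instruction that transforms [-6] -> [6] is: neg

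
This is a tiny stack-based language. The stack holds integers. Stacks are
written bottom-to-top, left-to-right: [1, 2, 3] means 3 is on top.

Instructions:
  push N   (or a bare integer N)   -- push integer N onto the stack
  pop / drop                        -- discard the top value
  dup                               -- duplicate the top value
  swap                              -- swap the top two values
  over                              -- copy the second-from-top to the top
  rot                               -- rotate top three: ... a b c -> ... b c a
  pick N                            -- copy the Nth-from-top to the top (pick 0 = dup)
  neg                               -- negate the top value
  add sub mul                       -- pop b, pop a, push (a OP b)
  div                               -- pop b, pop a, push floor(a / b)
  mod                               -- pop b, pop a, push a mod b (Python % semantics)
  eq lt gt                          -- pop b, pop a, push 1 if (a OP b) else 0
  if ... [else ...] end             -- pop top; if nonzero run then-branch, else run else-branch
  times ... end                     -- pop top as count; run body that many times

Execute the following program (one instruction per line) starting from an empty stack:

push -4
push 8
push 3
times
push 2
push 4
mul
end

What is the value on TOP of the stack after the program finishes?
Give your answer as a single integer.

After 'push -4': [-4]
After 'push 8': [-4, 8]
After 'push 3': [-4, 8, 3]
After 'times': [-4, 8]
After 'push 2': [-4, 8, 2]
After 'push 4': [-4, 8, 2, 4]
After 'mul': [-4, 8, 8]
After 'push 2': [-4, 8, 8, 2]
After 'push 4': [-4, 8, 8, 2, 4]
After 'mul': [-4, 8, 8, 8]
After 'push 2': [-4, 8, 8, 8, 2]
After 'push 4': [-4, 8, 8, 8, 2, 4]
After 'mul': [-4, 8, 8, 8, 8]

Answer: 8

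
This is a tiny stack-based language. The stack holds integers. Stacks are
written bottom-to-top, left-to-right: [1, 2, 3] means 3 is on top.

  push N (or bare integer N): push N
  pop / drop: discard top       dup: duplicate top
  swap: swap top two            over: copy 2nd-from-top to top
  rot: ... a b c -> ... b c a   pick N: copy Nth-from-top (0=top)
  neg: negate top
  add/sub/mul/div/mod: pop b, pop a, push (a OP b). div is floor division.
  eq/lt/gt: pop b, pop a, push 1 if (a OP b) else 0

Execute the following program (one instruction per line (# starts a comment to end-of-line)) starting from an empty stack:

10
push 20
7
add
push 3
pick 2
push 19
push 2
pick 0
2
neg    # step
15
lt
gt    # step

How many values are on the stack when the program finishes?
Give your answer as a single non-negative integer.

Answer: 7

Derivation:
After 'push 10': stack = [10] (depth 1)
After 'push 20': stack = [10, 20] (depth 2)
After 'push 7': stack = [10, 20, 7] (depth 3)
After 'add': stack = [10, 27] (depth 2)
After 'push 3': stack = [10, 27, 3] (depth 3)
After 'pick 2': stack = [10, 27, 3, 10] (depth 4)
After 'push 19': stack = [10, 27, 3, 10, 19] (depth 5)
After 'push 2': stack = [10, 27, 3, 10, 19, 2] (depth 6)
After 'pick 0': stack = [10, 27, 3, 10, 19, 2, 2] (depth 7)
After 'push 2': stack = [10, 27, 3, 10, 19, 2, 2, 2] (depth 8)
After 'neg': stack = [10, 27, 3, 10, 19, 2, 2, -2] (depth 8)
After 'push 15': stack = [10, 27, 3, 10, 19, 2, 2, -2, 15] (depth 9)
After 'lt': stack = [10, 27, 3, 10, 19, 2, 2, 1] (depth 8)
After 'gt': stack = [10, 27, 3, 10, 19, 2, 1] (depth 7)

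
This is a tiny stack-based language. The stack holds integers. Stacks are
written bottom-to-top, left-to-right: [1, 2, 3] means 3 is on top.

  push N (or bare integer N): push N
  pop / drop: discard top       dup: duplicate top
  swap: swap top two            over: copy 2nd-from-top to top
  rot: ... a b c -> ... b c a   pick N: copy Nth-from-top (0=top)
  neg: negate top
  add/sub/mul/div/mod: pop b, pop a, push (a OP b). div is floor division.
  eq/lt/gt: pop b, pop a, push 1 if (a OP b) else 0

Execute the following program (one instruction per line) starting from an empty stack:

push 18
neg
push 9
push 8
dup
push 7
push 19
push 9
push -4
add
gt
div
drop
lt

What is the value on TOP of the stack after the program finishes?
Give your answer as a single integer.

Answer: 0

Derivation:
After 'push 18': [18]
After 'neg': [-18]
After 'push 9': [-18, 9]
After 'push 8': [-18, 9, 8]
After 'dup': [-18, 9, 8, 8]
After 'push 7': [-18, 9, 8, 8, 7]
After 'push 19': [-18, 9, 8, 8, 7, 19]
After 'push 9': [-18, 9, 8, 8, 7, 19, 9]
After 'push -4': [-18, 9, 8, 8, 7, 19, 9, -4]
After 'add': [-18, 9, 8, 8, 7, 19, 5]
After 'gt': [-18, 9, 8, 8, 7, 1]
After 'div': [-18, 9, 8, 8, 7]
After 'drop': [-18, 9, 8, 8]
After 'lt': [-18, 9, 0]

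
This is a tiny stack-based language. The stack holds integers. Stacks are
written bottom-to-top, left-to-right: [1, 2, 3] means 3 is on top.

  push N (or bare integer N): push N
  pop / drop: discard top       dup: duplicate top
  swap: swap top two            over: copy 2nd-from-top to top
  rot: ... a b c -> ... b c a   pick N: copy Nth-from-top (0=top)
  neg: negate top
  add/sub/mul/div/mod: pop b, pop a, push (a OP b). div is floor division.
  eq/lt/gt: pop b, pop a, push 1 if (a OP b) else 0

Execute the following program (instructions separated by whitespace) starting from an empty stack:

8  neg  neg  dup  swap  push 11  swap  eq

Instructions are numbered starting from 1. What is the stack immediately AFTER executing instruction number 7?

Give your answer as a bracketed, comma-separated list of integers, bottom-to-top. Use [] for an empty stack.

Answer: [8, 11, 8]

Derivation:
Step 1 ('8'): [8]
Step 2 ('neg'): [-8]
Step 3 ('neg'): [8]
Step 4 ('dup'): [8, 8]
Step 5 ('swap'): [8, 8]
Step 6 ('push 11'): [8, 8, 11]
Step 7 ('swap'): [8, 11, 8]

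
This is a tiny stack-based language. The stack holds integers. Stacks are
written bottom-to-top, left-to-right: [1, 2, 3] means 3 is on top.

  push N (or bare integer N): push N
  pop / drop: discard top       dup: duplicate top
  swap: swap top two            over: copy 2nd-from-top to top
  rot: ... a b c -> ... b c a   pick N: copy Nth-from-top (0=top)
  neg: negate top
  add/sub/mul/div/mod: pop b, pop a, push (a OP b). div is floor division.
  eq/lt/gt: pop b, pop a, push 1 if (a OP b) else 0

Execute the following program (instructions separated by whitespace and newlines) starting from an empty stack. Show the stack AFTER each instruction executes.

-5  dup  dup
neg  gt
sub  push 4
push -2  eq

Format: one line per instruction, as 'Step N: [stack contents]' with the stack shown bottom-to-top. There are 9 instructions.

Step 1: [-5]
Step 2: [-5, -5]
Step 3: [-5, -5, -5]
Step 4: [-5, -5, 5]
Step 5: [-5, 0]
Step 6: [-5]
Step 7: [-5, 4]
Step 8: [-5, 4, -2]
Step 9: [-5, 0]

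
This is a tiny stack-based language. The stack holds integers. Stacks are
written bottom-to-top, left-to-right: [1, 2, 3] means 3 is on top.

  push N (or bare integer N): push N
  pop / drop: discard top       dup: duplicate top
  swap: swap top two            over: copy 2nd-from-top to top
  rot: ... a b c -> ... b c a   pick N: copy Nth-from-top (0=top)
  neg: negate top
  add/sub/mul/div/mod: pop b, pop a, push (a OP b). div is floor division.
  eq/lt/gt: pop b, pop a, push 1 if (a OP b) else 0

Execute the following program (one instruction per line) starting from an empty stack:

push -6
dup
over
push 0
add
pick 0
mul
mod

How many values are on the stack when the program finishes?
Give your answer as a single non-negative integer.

Answer: 2

Derivation:
After 'push -6': stack = [-6] (depth 1)
After 'dup': stack = [-6, -6] (depth 2)
After 'over': stack = [-6, -6, -6] (depth 3)
After 'push 0': stack = [-6, -6, -6, 0] (depth 4)
After 'add': stack = [-6, -6, -6] (depth 3)
After 'pick 0': stack = [-6, -6, -6, -6] (depth 4)
After 'mul': stack = [-6, -6, 36] (depth 3)
After 'mod': stack = [-6, 30] (depth 2)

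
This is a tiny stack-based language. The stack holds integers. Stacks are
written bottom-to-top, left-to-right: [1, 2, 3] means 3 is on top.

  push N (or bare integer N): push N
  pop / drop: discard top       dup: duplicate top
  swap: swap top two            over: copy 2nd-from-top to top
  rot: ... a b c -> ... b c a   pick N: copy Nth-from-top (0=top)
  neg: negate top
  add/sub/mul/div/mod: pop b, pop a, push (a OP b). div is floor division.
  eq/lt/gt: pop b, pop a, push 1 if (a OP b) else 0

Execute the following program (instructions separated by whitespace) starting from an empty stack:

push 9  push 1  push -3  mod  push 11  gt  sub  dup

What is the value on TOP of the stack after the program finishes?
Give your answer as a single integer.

After 'push 9': [9]
After 'push 1': [9, 1]
After 'push -3': [9, 1, -3]
After 'mod': [9, -2]
After 'push 11': [9, -2, 11]
After 'gt': [9, 0]
After 'sub': [9]
After 'dup': [9, 9]

Answer: 9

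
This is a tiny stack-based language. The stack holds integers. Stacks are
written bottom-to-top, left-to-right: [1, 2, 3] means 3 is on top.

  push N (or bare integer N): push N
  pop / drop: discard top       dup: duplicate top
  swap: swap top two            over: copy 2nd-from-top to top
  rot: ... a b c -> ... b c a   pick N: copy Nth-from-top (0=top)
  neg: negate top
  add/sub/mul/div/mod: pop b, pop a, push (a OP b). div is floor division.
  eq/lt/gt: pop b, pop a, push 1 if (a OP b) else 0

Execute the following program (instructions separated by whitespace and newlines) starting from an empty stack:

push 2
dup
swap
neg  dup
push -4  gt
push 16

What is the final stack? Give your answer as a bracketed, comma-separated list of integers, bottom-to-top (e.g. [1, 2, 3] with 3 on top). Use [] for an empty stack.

After 'push 2': [2]
After 'dup': [2, 2]
After 'swap': [2, 2]
After 'neg': [2, -2]
After 'dup': [2, -2, -2]
After 'push -4': [2, -2, -2, -4]
After 'gt': [2, -2, 1]
After 'push 16': [2, -2, 1, 16]

Answer: [2, -2, 1, 16]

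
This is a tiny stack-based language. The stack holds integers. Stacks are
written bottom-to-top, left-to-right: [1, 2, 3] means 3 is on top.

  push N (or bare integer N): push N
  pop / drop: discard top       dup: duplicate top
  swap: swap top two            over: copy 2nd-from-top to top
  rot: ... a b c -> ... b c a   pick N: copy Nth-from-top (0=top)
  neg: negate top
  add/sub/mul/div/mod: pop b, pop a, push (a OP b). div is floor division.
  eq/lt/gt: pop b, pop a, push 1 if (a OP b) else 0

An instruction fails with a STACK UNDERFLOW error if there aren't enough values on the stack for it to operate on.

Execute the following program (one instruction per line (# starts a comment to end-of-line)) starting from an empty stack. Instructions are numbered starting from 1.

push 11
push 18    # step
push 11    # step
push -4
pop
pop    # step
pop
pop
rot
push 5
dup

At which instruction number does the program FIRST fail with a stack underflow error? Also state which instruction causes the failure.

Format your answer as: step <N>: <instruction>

Answer: step 9: rot

Derivation:
Step 1 ('push 11'): stack = [11], depth = 1
Step 2 ('push 18'): stack = [11, 18], depth = 2
Step 3 ('push 11'): stack = [11, 18, 11], depth = 3
Step 4 ('push -4'): stack = [11, 18, 11, -4], depth = 4
Step 5 ('pop'): stack = [11, 18, 11], depth = 3
Step 6 ('pop'): stack = [11, 18], depth = 2
Step 7 ('pop'): stack = [11], depth = 1
Step 8 ('pop'): stack = [], depth = 0
Step 9 ('rot'): needs 3 value(s) but depth is 0 — STACK UNDERFLOW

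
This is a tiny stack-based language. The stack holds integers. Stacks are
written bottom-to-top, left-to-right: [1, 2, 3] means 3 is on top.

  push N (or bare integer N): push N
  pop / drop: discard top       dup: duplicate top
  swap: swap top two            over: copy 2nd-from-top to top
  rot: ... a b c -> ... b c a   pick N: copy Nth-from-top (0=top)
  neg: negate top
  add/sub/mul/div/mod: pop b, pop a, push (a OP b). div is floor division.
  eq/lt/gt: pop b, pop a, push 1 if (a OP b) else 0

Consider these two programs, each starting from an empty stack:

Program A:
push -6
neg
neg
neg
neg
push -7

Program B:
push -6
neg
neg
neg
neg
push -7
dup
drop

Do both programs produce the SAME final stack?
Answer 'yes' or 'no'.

Program A trace:
  After 'push -6': [-6]
  After 'neg': [6]
  After 'neg': [-6]
  After 'neg': [6]
  After 'neg': [-6]
  After 'push -7': [-6, -7]
Program A final stack: [-6, -7]

Program B trace:
  After 'push -6': [-6]
  After 'neg': [6]
  After 'neg': [-6]
  After 'neg': [6]
  After 'neg': [-6]
  After 'push -7': [-6, -7]
  After 'dup': [-6, -7, -7]
  After 'drop': [-6, -7]
Program B final stack: [-6, -7]
Same: yes

Answer: yes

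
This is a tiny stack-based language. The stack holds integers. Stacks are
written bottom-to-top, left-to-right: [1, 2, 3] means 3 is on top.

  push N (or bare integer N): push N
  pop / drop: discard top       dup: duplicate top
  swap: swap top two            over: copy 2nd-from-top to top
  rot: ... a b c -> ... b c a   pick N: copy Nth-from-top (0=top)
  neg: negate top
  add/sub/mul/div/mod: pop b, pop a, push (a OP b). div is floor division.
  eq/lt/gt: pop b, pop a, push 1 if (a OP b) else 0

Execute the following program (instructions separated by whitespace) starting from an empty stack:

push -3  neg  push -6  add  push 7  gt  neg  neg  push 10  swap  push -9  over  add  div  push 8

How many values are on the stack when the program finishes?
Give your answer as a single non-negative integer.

Answer: 3

Derivation:
After 'push -3': stack = [-3] (depth 1)
After 'neg': stack = [3] (depth 1)
After 'push -6': stack = [3, -6] (depth 2)
After 'add': stack = [-3] (depth 1)
After 'push 7': stack = [-3, 7] (depth 2)
After 'gt': stack = [0] (depth 1)
After 'neg': stack = [0] (depth 1)
After 'neg': stack = [0] (depth 1)
After 'push 10': stack = [0, 10] (depth 2)
After 'swap': stack = [10, 0] (depth 2)
After 'push -9': stack = [10, 0, -9] (depth 3)
After 'over': stack = [10, 0, -9, 0] (depth 4)
After 'add': stack = [10, 0, -9] (depth 3)
After 'div': stack = [10, 0] (depth 2)
After 'push 8': stack = [10, 0, 8] (depth 3)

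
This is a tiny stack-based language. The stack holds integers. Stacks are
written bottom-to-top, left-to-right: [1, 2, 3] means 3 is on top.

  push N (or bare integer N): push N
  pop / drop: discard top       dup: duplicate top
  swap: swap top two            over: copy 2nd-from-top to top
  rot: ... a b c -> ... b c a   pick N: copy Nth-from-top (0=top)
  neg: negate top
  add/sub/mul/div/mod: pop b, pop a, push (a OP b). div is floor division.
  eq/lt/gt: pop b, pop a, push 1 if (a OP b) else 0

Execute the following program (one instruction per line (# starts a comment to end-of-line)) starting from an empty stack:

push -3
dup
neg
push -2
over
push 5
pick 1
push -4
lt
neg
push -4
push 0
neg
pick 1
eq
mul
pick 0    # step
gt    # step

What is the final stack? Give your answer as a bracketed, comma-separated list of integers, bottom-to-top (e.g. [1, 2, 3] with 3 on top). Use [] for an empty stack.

Answer: [-3, 3, -2, 3, 5, 0, 0]

Derivation:
After 'push -3': [-3]
After 'dup': [-3, -3]
After 'neg': [-3, 3]
After 'push -2': [-3, 3, -2]
After 'over': [-3, 3, -2, 3]
After 'push 5': [-3, 3, -2, 3, 5]
After 'pick 1': [-3, 3, -2, 3, 5, 3]
After 'push -4': [-3, 3, -2, 3, 5, 3, -4]
After 'lt': [-3, 3, -2, 3, 5, 0]
After 'neg': [-3, 3, -2, 3, 5, 0]
After 'push -4': [-3, 3, -2, 3, 5, 0, -4]
After 'push 0': [-3, 3, -2, 3, 5, 0, -4, 0]
After 'neg': [-3, 3, -2, 3, 5, 0, -4, 0]
After 'pick 1': [-3, 3, -2, 3, 5, 0, -4, 0, -4]
After 'eq': [-3, 3, -2, 3, 5, 0, -4, 0]
After 'mul': [-3, 3, -2, 3, 5, 0, 0]
After 'pick 0': [-3, 3, -2, 3, 5, 0, 0, 0]
After 'gt': [-3, 3, -2, 3, 5, 0, 0]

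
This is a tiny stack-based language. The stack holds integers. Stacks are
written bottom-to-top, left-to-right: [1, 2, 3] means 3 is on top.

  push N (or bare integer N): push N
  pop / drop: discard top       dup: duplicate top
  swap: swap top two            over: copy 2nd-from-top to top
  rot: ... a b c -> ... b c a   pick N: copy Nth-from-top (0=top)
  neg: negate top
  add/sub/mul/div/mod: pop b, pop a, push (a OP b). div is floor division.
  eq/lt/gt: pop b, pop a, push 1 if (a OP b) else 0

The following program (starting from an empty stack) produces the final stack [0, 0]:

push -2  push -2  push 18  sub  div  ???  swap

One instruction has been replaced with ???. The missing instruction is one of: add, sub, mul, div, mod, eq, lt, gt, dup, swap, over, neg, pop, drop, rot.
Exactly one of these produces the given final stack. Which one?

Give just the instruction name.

Stack before ???: [0]
Stack after ???:  [0, 0]
The instruction that transforms [0] -> [0, 0] is: dup

Answer: dup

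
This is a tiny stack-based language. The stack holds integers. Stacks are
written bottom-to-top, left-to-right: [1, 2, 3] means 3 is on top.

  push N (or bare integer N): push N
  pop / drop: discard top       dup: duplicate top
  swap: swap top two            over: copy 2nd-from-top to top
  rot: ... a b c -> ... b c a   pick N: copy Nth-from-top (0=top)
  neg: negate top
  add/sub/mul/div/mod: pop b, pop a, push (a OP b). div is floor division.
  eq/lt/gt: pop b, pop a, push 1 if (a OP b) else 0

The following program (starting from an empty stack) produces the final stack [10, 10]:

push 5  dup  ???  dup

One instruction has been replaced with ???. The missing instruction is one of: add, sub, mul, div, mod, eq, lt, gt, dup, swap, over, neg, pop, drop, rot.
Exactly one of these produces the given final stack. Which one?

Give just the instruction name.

Answer: add

Derivation:
Stack before ???: [5, 5]
Stack after ???:  [10]
The instruction that transforms [5, 5] -> [10] is: add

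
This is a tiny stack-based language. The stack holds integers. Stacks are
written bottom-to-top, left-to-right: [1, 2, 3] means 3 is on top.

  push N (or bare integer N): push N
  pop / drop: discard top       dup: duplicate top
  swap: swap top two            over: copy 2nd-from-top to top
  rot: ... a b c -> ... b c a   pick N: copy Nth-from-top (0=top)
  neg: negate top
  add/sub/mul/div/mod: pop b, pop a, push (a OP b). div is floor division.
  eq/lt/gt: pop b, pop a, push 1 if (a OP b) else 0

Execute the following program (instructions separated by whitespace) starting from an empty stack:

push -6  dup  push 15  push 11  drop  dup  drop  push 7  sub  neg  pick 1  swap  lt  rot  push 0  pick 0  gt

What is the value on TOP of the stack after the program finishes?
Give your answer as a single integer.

Answer: 0

Derivation:
After 'push -6': [-6]
After 'dup': [-6, -6]
After 'push 15': [-6, -6, 15]
After 'push 11': [-6, -6, 15, 11]
After 'drop': [-6, -6, 15]
After 'dup': [-6, -6, 15, 15]
After 'drop': [-6, -6, 15]
After 'push 7': [-6, -6, 15, 7]
After 'sub': [-6, -6, 8]
After 'neg': [-6, -6, -8]
After 'pick 1': [-6, -6, -8, -6]
After 'swap': [-6, -6, -6, -8]
After 'lt': [-6, -6, 0]
After 'rot': [-6, 0, -6]
After 'push 0': [-6, 0, -6, 0]
After 'pick 0': [-6, 0, -6, 0, 0]
After 'gt': [-6, 0, -6, 0]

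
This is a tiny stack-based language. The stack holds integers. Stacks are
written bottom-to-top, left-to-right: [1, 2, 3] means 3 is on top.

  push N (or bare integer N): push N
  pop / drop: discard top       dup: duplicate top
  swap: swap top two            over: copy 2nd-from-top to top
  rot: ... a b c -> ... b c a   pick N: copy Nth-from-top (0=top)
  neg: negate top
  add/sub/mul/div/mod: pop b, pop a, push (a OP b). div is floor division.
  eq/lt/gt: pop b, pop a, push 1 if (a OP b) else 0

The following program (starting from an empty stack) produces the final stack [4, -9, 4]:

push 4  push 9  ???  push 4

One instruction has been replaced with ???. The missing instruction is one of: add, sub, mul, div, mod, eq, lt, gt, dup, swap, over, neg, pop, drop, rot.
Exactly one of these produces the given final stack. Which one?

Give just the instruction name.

Stack before ???: [4, 9]
Stack after ???:  [4, -9]
The instruction that transforms [4, 9] -> [4, -9] is: neg

Answer: neg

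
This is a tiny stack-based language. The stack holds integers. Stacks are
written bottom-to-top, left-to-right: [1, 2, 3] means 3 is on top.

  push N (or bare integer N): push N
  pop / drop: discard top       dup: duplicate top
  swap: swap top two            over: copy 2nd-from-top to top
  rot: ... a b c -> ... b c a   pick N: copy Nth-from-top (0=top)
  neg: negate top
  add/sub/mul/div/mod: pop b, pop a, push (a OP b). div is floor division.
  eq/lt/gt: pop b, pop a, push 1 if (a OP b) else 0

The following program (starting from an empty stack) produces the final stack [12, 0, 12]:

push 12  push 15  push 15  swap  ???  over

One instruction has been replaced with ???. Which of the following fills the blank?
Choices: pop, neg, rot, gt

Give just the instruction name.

Answer: gt

Derivation:
Stack before ???: [12, 15, 15]
Stack after ???:  [12, 0]
Checking each choice:
  pop: produces [12, 15, 12]
  neg: produces [12, 15, -15, 15]
  rot: produces [15, 15, 12, 15]
  gt: MATCH


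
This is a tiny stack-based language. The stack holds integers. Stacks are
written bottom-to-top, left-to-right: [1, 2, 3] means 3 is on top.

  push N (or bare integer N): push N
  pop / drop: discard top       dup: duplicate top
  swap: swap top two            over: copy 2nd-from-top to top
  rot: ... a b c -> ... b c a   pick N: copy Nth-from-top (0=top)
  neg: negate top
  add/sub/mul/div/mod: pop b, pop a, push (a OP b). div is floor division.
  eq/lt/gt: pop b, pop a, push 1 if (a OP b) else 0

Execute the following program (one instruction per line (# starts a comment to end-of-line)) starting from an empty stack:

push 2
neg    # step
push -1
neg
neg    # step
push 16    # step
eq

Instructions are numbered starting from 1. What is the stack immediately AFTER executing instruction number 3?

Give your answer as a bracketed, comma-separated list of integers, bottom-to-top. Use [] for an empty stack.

Answer: [-2, -1]

Derivation:
Step 1 ('push 2'): [2]
Step 2 ('neg'): [-2]
Step 3 ('push -1'): [-2, -1]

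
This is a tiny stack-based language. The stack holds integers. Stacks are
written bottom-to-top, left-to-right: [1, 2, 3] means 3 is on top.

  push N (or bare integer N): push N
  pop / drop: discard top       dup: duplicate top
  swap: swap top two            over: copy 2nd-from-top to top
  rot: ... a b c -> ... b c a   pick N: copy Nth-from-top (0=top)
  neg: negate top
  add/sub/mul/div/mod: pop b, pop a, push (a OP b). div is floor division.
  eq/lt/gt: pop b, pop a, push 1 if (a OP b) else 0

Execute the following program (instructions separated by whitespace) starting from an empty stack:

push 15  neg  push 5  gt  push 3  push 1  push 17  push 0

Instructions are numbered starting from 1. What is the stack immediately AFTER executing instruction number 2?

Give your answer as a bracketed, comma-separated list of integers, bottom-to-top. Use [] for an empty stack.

Answer: [-15]

Derivation:
Step 1 ('push 15'): [15]
Step 2 ('neg'): [-15]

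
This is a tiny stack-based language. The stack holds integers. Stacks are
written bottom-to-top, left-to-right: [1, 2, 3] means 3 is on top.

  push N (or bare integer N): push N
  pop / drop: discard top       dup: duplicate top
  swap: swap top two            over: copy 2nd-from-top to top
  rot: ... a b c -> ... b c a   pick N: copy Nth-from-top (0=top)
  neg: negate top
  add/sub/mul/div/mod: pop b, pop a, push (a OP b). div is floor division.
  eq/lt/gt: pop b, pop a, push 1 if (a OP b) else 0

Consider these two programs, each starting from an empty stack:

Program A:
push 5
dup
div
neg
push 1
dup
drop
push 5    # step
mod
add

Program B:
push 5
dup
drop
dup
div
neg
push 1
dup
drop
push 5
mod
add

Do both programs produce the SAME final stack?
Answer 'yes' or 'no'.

Answer: yes

Derivation:
Program A trace:
  After 'push 5': [5]
  After 'dup': [5, 5]
  After 'div': [1]
  After 'neg': [-1]
  After 'push 1': [-1, 1]
  After 'dup': [-1, 1, 1]
  After 'drop': [-1, 1]
  After 'push 5': [-1, 1, 5]
  After 'mod': [-1, 1]
  After 'add': [0]
Program A final stack: [0]

Program B trace:
  After 'push 5': [5]
  After 'dup': [5, 5]
  After 'drop': [5]
  After 'dup': [5, 5]
  After 'div': [1]
  After 'neg': [-1]
  After 'push 1': [-1, 1]
  After 'dup': [-1, 1, 1]
  After 'drop': [-1, 1]
  After 'push 5': [-1, 1, 5]
  After 'mod': [-1, 1]
  After 'add': [0]
Program B final stack: [0]
Same: yes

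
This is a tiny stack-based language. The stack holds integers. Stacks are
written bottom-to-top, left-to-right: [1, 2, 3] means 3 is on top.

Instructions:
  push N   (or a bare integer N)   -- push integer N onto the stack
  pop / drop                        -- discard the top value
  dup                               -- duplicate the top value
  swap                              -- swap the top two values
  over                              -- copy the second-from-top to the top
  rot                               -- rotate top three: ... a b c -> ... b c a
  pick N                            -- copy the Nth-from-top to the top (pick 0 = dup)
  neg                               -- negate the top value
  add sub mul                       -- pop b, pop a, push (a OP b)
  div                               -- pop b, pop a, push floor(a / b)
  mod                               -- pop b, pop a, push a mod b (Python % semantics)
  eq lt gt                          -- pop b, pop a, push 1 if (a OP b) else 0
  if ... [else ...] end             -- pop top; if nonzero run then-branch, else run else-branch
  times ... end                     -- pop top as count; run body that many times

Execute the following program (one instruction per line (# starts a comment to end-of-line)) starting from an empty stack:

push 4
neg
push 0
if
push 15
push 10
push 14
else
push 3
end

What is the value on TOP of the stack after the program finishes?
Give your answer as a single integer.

After 'push 4': [4]
After 'neg': [-4]
After 'push 0': [-4, 0]
After 'if': [-4]
After 'push 3': [-4, 3]

Answer: 3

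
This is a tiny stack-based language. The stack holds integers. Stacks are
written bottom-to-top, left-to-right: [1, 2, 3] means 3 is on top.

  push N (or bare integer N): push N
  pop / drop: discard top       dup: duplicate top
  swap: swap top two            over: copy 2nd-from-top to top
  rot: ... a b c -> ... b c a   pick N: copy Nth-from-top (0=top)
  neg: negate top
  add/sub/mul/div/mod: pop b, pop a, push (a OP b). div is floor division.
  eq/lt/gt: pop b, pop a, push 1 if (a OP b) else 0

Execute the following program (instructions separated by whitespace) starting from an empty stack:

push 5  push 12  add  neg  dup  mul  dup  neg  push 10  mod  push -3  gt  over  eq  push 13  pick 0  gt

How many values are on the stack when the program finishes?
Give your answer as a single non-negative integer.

After 'push 5': stack = [5] (depth 1)
After 'push 12': stack = [5, 12] (depth 2)
After 'add': stack = [17] (depth 1)
After 'neg': stack = [-17] (depth 1)
After 'dup': stack = [-17, -17] (depth 2)
After 'mul': stack = [289] (depth 1)
After 'dup': stack = [289, 289] (depth 2)
After 'neg': stack = [289, -289] (depth 2)
After 'push 10': stack = [289, -289, 10] (depth 3)
After 'mod': stack = [289, 1] (depth 2)
After 'push -3': stack = [289, 1, -3] (depth 3)
After 'gt': stack = [289, 1] (depth 2)
After 'over': stack = [289, 1, 289] (depth 3)
After 'eq': stack = [289, 0] (depth 2)
After 'push 13': stack = [289, 0, 13] (depth 3)
After 'pick 0': stack = [289, 0, 13, 13] (depth 4)
After 'gt': stack = [289, 0, 0] (depth 3)

Answer: 3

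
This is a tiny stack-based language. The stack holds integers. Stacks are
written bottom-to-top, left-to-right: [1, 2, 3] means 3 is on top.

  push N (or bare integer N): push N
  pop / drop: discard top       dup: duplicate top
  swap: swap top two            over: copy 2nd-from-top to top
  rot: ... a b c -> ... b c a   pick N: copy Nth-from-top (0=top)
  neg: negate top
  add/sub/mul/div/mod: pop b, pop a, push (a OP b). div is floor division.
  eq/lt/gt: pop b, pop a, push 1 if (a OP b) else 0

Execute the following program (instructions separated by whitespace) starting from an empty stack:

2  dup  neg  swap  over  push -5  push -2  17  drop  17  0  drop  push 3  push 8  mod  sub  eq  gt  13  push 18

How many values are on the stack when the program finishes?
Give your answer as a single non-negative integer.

After 'push 2': stack = [2] (depth 1)
After 'dup': stack = [2, 2] (depth 2)
After 'neg': stack = [2, -2] (depth 2)
After 'swap': stack = [-2, 2] (depth 2)
After 'over': stack = [-2, 2, -2] (depth 3)
After 'push -5': stack = [-2, 2, -2, -5] (depth 4)
After 'push -2': stack = [-2, 2, -2, -5, -2] (depth 5)
After 'push 17': stack = [-2, 2, -2, -5, -2, 17] (depth 6)
After 'drop': stack = [-2, 2, -2, -5, -2] (depth 5)
After 'push 17': stack = [-2, 2, -2, -5, -2, 17] (depth 6)
After 'push 0': stack = [-2, 2, -2, -5, -2, 17, 0] (depth 7)
After 'drop': stack = [-2, 2, -2, -5, -2, 17] (depth 6)
After 'push 3': stack = [-2, 2, -2, -5, -2, 17, 3] (depth 7)
After 'push 8': stack = [-2, 2, -2, -5, -2, 17, 3, 8] (depth 8)
After 'mod': stack = [-2, 2, -2, -5, -2, 17, 3] (depth 7)
After 'sub': stack = [-2, 2, -2, -5, -2, 14] (depth 6)
After 'eq': stack = [-2, 2, -2, -5, 0] (depth 5)
After 'gt': stack = [-2, 2, -2, 0] (depth 4)
After 'push 13': stack = [-2, 2, -2, 0, 13] (depth 5)
After 'push 18': stack = [-2, 2, -2, 0, 13, 18] (depth 6)

Answer: 6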